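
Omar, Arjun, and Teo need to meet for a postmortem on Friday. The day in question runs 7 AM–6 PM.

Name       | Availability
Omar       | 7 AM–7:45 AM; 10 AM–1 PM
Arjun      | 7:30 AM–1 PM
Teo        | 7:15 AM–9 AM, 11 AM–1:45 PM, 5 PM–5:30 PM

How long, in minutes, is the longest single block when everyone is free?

120

Omar ∩ Arjun: 07:30-07:45, 10:00-13:00.
Omar ∩ Arjun ∩ Teo: 07:30-07:45, 11:00-13:00.
The longest is 11:00-13:00 at 120 minutes.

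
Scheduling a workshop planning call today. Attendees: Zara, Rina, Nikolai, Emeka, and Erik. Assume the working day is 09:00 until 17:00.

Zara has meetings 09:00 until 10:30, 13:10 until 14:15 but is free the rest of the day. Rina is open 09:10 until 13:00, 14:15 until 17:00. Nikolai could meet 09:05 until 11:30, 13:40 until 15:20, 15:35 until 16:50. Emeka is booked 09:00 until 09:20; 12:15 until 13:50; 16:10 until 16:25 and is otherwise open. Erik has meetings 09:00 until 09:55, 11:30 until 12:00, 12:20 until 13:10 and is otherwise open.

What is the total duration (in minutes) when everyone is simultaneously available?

185

Zara free: 10:30-13:10, 14:15-17:00 (invert busy blocks within the working day).
Rina free: 09:10-13:00, 14:15-17:00.
Nikolai free: 09:05-11:30, 13:40-15:20, 15:35-16:50.
Emeka free: 09:20-12:15, 13:50-16:10, 16:25-17:00 (invert busy blocks within the working day).
Erik free: 09:55-11:30, 12:00-12:20, 13:10-17:00 (invert busy blocks within the working day).
Zara ∩ Rina: 10:30-13:00, 14:15-17:00.
Zara ∩ Rina ∩ Nikolai: 10:30-11:30, 14:15-15:20, 15:35-16:50.
Zara ∩ Rina ∩ Nikolai ∩ Emeka: 10:30-11:30, 14:15-15:20, 15:35-16:10, 16:25-16:50.
Zara ∩ Rina ∩ Nikolai ∩ Emeka ∩ Erik: 10:30-11:30, 14:15-15:20, 15:35-16:10, 16:25-16:50.
Those are the intersection windows.
Summing the common windows: 60 + 65 + 35 + 25 = 185 minutes.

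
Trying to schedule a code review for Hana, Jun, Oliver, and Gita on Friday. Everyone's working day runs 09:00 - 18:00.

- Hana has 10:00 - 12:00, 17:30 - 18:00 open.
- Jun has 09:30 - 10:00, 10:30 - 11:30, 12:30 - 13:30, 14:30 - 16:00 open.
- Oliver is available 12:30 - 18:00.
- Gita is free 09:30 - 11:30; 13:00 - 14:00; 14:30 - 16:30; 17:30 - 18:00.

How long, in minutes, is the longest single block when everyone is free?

0

Hana ∩ Jun: 10:30-11:30.
Hana ∩ Jun ∩ Oliver: ∅.
Hana ∩ Jun ∩ Oliver ∩ Gita: ∅.
There is no time when everyone is free.
No common window exists, so the longest block is 0 minutes.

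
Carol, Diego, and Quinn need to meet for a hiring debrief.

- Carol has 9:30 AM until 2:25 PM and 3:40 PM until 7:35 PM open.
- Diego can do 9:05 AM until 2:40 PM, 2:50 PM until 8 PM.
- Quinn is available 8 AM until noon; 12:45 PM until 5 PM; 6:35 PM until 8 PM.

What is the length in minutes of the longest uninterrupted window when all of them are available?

Carol ∩ Diego: 09:30-14:25, 15:40-19:35.
Carol ∩ Diego ∩ Quinn: 09:30-12:00, 12:45-14:25, 15:40-17:00, 18:35-19:35.
The longest is 09:30-12:00 at 150 minutes.

150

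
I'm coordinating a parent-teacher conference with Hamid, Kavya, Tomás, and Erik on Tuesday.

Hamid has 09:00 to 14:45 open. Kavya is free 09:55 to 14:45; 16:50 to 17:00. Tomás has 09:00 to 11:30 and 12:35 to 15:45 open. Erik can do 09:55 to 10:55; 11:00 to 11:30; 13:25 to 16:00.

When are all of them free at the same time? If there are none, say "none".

Hamid ∩ Kavya: 09:55-14:45.
Hamid ∩ Kavya ∩ Tomás: 09:55-11:30, 12:35-14:45.
Hamid ∩ Kavya ∩ Tomás ∩ Erik: 09:55-10:55, 11:00-11:30, 13:25-14:45.
Those are the intersection windows.

09:55-10:55, 11:00-11:30, 13:25-14:45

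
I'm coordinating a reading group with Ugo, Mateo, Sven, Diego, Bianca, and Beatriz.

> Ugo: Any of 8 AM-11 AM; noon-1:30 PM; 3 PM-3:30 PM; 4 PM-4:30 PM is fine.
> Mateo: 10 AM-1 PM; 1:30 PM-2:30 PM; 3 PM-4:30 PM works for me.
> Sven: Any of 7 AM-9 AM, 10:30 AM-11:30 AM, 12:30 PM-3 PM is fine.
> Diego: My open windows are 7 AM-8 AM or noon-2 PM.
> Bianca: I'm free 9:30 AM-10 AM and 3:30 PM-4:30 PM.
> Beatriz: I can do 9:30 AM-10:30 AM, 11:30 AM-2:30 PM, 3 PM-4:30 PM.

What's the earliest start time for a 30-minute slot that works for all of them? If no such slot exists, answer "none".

Ugo ∩ Mateo: 10:00-11:00, 12:00-13:00, 15:00-15:30, 16:00-16:30.
Ugo ∩ Mateo ∩ Sven: 10:30-11:00, 12:30-13:00.
Ugo ∩ Mateo ∩ Sven ∩ Diego: 12:30-13:00.
Ugo ∩ Mateo ∩ Sven ∩ Diego ∩ Bianca: ∅.
Ugo ∩ Mateo ∩ Sven ∩ Diego ∩ Bianca ∩ Beatriz: ∅.
There is no time when everyone is free.
No common window is at least 30 minutes long.

none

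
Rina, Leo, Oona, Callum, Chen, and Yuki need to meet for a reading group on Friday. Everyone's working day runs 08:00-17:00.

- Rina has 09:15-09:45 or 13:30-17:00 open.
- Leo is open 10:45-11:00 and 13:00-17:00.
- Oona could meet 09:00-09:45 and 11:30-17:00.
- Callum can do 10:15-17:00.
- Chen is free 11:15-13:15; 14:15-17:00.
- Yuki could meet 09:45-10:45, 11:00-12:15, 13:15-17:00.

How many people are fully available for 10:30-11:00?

1

Callum can make the full 10:30-11:00 slot — that's 1.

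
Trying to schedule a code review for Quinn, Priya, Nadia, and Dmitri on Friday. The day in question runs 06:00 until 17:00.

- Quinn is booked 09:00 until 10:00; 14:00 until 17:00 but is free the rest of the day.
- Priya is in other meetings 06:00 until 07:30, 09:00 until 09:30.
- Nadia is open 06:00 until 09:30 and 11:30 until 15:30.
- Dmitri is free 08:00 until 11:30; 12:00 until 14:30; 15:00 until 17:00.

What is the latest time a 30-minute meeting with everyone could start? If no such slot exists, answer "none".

Quinn free: 06:00-09:00, 10:00-14:00 (invert busy blocks within the working day).
Priya free: 07:30-09:00, 09:30-17:00 (invert busy blocks within the working day).
Nadia free: 06:00-09:30, 11:30-15:30.
Dmitri free: 08:00-11:30, 12:00-14:30, 15:00-17:00.
Quinn ∩ Priya: 07:30-09:00, 10:00-14:00.
Quinn ∩ Priya ∩ Nadia: 07:30-09:00, 11:30-14:00.
Quinn ∩ Priya ∩ Nadia ∩ Dmitri: 08:00-09:00, 12:00-14:00.
The last common window of at least 30 minutes is 12:00-14:00; a 30-minute meeting can start as late as 13:30 and still end by 14:00.

13:30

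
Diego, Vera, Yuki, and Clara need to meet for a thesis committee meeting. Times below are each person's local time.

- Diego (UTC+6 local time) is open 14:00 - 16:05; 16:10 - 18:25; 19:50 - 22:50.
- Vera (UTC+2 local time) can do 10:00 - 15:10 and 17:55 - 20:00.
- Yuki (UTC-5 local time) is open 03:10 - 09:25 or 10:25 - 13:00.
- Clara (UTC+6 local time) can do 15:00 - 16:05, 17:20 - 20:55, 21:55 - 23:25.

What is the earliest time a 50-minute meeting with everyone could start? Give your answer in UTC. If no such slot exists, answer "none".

09:00

Diego in UTC: 08:00-10:05, 10:10-12:25, 13:50-16:50 (subtract 6h to convert from UTC+6).
Vera in UTC: 08:00-13:10, 15:55-18:00 (subtract 2h to convert from UTC+2).
Yuki in UTC: 08:10-14:25, 15:25-18:00 (add 5h to convert from UTC-5).
Clara in UTC: 09:00-10:05, 11:20-14:55, 15:55-17:25 (subtract 6h to convert from UTC+6).
Diego ∩ Vera: 08:00-10:05, 10:10-12:25, 15:55-16:50.
Diego ∩ Vera ∩ Yuki: 08:10-10:05, 10:10-12:25, 15:55-16:50.
Diego ∩ Vera ∩ Yuki ∩ Clara: 09:00-10:05, 11:20-12:25, 15:55-16:50.
The first common window of at least 50 minutes is 09:00-10:05, so the earliest start is 09:00.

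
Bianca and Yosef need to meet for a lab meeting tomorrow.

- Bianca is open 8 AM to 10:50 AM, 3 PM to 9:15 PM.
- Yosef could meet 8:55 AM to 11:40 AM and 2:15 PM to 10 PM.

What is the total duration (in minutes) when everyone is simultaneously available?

490

Bianca ∩ Yosef: 08:55-10:50, 15:00-21:15.
Summing the common windows: 115 + 375 = 490 minutes.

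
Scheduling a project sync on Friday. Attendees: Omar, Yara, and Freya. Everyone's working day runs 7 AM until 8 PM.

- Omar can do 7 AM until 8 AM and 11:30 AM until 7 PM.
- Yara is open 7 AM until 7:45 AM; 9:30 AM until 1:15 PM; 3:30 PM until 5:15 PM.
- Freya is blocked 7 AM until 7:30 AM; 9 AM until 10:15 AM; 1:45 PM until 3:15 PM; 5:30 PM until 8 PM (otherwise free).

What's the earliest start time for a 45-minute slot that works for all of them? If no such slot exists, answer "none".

11:30

Omar free: 07:00-08:00, 11:30-19:00.
Yara free: 07:00-07:45, 09:30-13:15, 15:30-17:15.
Freya free: 07:30-09:00, 10:15-13:45, 15:15-17:30 (invert busy blocks within the working day).
Omar ∩ Yara: 07:00-07:45, 11:30-13:15, 15:30-17:15.
Omar ∩ Yara ∩ Freya: 07:30-07:45, 11:30-13:15, 15:30-17:15.
The first common window of at least 45 minutes is 11:30-13:15, so the earliest start is 11:30.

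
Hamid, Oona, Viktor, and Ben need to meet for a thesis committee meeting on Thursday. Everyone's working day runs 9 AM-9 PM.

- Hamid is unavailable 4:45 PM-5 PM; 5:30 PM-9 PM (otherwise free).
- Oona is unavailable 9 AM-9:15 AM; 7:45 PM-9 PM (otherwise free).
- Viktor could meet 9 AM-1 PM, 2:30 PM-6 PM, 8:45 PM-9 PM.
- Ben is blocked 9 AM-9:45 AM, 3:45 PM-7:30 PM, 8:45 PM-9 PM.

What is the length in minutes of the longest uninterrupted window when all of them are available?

195

Hamid free: 09:00-16:45, 17:00-17:30 (invert busy blocks within the working day).
Oona free: 09:15-19:45 (invert busy blocks within the working day).
Viktor free: 09:00-13:00, 14:30-18:00, 20:45-21:00.
Ben free: 09:45-15:45, 19:30-20:45 (invert busy blocks within the working day).
Hamid ∩ Oona: 09:15-16:45, 17:00-17:30.
Hamid ∩ Oona ∩ Viktor: 09:15-13:00, 14:30-16:45, 17:00-17:30.
Hamid ∩ Oona ∩ Viktor ∩ Ben: 09:45-13:00, 14:30-15:45.
The longest is 09:45-13:00 at 195 minutes.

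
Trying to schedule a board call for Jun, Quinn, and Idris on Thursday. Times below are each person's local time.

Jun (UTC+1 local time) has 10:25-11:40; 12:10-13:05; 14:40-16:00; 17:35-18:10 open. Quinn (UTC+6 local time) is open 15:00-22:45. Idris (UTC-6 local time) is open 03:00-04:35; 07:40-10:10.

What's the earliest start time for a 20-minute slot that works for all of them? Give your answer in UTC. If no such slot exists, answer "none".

09:25

Jun in UTC: 09:25-10:40, 11:10-12:05, 13:40-15:00, 16:35-17:10 (subtract 1h to convert from UTC+1).
Quinn in UTC: 09:00-16:45 (subtract 6h to convert from UTC+6).
Idris in UTC: 09:00-10:35, 13:40-16:10 (add 6h to convert from UTC-6).
Jun ∩ Quinn: 09:25-10:40, 11:10-12:05, 13:40-15:00, 16:35-16:45.
Jun ∩ Quinn ∩ Idris: 09:25-10:35, 13:40-15:00.
The first common window of at least 20 minutes is 09:25-10:35, so the earliest start is 09:25.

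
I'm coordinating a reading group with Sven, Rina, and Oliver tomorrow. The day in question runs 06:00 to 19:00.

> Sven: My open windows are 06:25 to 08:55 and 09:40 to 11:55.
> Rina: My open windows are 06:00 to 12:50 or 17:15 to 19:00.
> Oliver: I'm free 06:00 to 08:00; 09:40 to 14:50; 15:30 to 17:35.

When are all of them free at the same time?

Sven ∩ Rina: 06:25-08:55, 09:40-11:55.
Sven ∩ Rina ∩ Oliver: 06:25-08:00, 09:40-11:55.

06:25-08:00, 09:40-11:55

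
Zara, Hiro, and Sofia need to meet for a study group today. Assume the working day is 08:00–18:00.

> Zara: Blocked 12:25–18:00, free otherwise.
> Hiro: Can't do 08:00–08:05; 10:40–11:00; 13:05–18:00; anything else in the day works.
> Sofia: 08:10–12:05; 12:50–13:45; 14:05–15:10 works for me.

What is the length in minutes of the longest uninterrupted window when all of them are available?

Zara free: 08:00-12:25 (invert busy blocks within the working day).
Hiro free: 08:05-10:40, 11:00-13:05 (invert busy blocks within the working day).
Sofia free: 08:10-12:05, 12:50-13:45, 14:05-15:10.
Zara ∩ Hiro: 08:05-10:40, 11:00-12:25.
Zara ∩ Hiro ∩ Sofia: 08:10-10:40, 11:00-12:05.
The longest is 08:10-10:40 at 150 minutes.

150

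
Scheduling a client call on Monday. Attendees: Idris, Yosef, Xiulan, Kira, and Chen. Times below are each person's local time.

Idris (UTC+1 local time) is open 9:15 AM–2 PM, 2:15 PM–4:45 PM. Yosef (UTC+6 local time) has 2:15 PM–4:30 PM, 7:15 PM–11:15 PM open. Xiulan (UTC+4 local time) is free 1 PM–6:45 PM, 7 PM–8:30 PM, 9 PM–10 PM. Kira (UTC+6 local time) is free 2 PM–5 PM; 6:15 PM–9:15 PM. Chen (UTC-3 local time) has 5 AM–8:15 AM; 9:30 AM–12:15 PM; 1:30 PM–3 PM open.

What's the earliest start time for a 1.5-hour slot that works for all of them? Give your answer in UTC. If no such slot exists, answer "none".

09:00

Idris in UTC: 08:15-13:00, 13:15-15:45 (subtract 1h to convert from UTC+1).
Yosef in UTC: 08:15-10:30, 13:15-17:15 (subtract 6h to convert from UTC+6).
Xiulan in UTC: 09:00-14:45, 15:00-16:30, 17:00-18:00 (subtract 4h to convert from UTC+4).
Kira in UTC: 08:00-11:00, 12:15-15:15 (subtract 6h to convert from UTC+6).
Chen in UTC: 08:00-11:15, 12:30-15:15, 16:30-18:00 (add 3h to convert from UTC-3).
Idris ∩ Yosef: 08:15-10:30, 13:15-15:45.
Idris ∩ Yosef ∩ Xiulan: 09:00-10:30, 13:15-14:45, 15:00-15:45.
Idris ∩ Yosef ∩ Xiulan ∩ Kira: 09:00-10:30, 13:15-14:45, 15:00-15:15.
Idris ∩ Yosef ∩ Xiulan ∩ Kira ∩ Chen: 09:00-10:30, 13:15-14:45, 15:00-15:15.
The first common window of at least 90 minutes is 09:00-10:30, so the earliest start is 09:00.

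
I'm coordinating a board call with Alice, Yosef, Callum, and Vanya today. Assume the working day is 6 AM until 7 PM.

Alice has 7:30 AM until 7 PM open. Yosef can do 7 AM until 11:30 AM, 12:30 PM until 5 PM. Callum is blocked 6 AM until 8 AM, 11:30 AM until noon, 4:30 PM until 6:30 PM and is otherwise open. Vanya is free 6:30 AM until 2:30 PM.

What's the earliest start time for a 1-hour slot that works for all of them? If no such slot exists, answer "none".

08:00

Alice free: 07:30-19:00.
Yosef free: 07:00-11:30, 12:30-17:00.
Callum free: 08:00-11:30, 12:00-16:30, 18:30-19:00 (invert busy blocks within the working day).
Vanya free: 06:30-14:30.
Alice ∩ Yosef: 07:30-11:30, 12:30-17:00.
Alice ∩ Yosef ∩ Callum: 08:00-11:30, 12:30-16:30.
Alice ∩ Yosef ∩ Callum ∩ Vanya: 08:00-11:30, 12:30-14:30.
Those are the intersection windows.
The first common window of at least 60 minutes is 08:00-11:30, so the earliest start is 08:00.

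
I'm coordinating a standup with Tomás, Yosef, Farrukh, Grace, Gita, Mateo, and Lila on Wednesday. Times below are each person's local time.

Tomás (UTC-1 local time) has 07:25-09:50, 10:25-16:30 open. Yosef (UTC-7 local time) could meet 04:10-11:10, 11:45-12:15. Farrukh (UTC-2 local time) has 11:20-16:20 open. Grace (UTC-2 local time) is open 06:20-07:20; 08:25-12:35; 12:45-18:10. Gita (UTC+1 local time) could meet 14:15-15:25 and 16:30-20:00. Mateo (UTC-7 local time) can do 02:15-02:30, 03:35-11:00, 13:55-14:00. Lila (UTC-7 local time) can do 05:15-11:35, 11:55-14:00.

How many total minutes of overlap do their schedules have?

Tomás in UTC: 08:25-10:50, 11:25-17:30 (add 1h to convert from UTC-1).
Yosef in UTC: 11:10-18:10, 18:45-19:15 (add 7h to convert from UTC-7).
Farrukh in UTC: 13:20-18:20 (add 2h to convert from UTC-2).
Grace in UTC: 08:20-09:20, 10:25-14:35, 14:45-20:10 (add 2h to convert from UTC-2).
Gita in UTC: 13:15-14:25, 15:30-19:00 (subtract 1h to convert from UTC+1).
Mateo in UTC: 09:15-09:30, 10:35-18:00, 20:55-21:00 (add 7h to convert from UTC-7).
Lila in UTC: 12:15-18:35, 18:55-21:00 (add 7h to convert from UTC-7).
Tomás ∩ Yosef: 11:25-17:30.
Tomás ∩ Yosef ∩ Farrukh: 13:20-17:30.
Tomás ∩ Yosef ∩ Farrukh ∩ Grace: 13:20-14:35, 14:45-17:30.
Tomás ∩ Yosef ∩ Farrukh ∩ Grace ∩ Gita: 13:20-14:25, 15:30-17:30.
Tomás ∩ Yosef ∩ Farrukh ∩ Grace ∩ Gita ∩ Mateo: 13:20-14:25, 15:30-17:30.
Tomás ∩ Yosef ∩ Farrukh ∩ Grace ∩ Gita ∩ Mateo ∩ Lila: 13:20-14:25, 15:30-17:30.
Summing the common windows: 65 + 120 = 185 minutes.

185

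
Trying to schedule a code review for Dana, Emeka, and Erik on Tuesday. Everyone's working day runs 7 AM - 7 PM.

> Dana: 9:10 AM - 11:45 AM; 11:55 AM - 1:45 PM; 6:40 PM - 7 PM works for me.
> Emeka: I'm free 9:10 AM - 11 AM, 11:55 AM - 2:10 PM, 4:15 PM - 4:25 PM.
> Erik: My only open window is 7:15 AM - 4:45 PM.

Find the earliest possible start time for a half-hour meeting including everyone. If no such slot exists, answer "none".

Dana ∩ Emeka: 09:10-11:00, 11:55-13:45.
Dana ∩ Emeka ∩ Erik: 09:10-11:00, 11:55-13:45.
The first common window of at least 30 minutes is 09:10-11:00, so the earliest start is 09:10.

09:10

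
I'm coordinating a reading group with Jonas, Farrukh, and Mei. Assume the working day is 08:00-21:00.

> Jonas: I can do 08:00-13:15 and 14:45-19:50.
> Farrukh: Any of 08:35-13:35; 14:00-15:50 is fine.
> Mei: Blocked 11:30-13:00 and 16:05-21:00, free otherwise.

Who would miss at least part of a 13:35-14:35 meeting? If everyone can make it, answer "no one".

Farrukh, Jonas

Jonas free: 08:00-13:15, 14:45-19:50.
Farrukh free: 08:35-13:35, 14:00-15:50.
Mei free: 08:00-11:30, 13:00-16:05 (invert busy blocks within the working day).
Jonas: not fully free for 13:35-14:35. Farrukh: not fully free for 13:35-14:35. Mei: free for 13:35-14:35.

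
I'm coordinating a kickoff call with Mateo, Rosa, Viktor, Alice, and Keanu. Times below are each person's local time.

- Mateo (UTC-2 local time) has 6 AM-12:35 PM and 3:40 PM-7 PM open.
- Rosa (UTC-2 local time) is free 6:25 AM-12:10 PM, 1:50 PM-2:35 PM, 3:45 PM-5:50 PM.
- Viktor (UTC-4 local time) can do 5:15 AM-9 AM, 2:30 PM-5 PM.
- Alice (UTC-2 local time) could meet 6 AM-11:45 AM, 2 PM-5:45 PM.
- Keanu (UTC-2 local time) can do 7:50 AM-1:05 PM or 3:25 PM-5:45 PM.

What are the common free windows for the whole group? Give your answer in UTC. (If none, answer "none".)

Mateo in UTC: 08:00-14:35, 17:40-21:00 (add 2h to convert from UTC-2).
Rosa in UTC: 08:25-14:10, 15:50-16:35, 17:45-19:50 (add 2h to convert from UTC-2).
Viktor in UTC: 09:15-13:00, 18:30-21:00 (add 4h to convert from UTC-4).
Alice in UTC: 08:00-13:45, 16:00-19:45 (add 2h to convert from UTC-2).
Keanu in UTC: 09:50-15:05, 17:25-19:45 (add 2h to convert from UTC-2).
Mateo ∩ Rosa: 08:25-14:10, 17:45-19:50.
Mateo ∩ Rosa ∩ Viktor: 09:15-13:00, 18:30-19:50.
Mateo ∩ Rosa ∩ Viktor ∩ Alice: 09:15-13:00, 18:30-19:45.
Mateo ∩ Rosa ∩ Viktor ∩ Alice ∩ Keanu: 09:50-13:00, 18:30-19:45.

09:50-13:00, 18:30-19:45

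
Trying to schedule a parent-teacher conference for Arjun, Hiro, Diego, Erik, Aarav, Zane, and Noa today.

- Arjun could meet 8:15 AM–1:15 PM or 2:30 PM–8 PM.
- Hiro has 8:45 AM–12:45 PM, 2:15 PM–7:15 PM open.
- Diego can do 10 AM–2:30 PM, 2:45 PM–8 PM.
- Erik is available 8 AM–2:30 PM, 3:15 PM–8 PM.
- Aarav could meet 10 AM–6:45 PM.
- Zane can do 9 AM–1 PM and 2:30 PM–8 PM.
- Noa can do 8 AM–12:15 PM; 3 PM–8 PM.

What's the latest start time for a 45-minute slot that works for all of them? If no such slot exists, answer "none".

Arjun ∩ Hiro: 08:45-12:45, 14:30-19:15.
Arjun ∩ Hiro ∩ Diego: 10:00-12:45, 14:45-19:15.
Arjun ∩ Hiro ∩ Diego ∩ Erik: 10:00-12:45, 15:15-19:15.
Arjun ∩ Hiro ∩ Diego ∩ Erik ∩ Aarav: 10:00-12:45, 15:15-18:45.
Arjun ∩ Hiro ∩ Diego ∩ Erik ∩ Aarav ∩ Zane: 10:00-12:45, 15:15-18:45.
Arjun ∩ Hiro ∩ Diego ∩ Erik ∩ Aarav ∩ Zane ∩ Noa: 10:00-12:15, 15:15-18:45.
Those are the intersection windows.
The last common window of at least 45 minutes is 15:15-18:45; a 45-minute meeting can start as late as 18:00 and still end by 18:45.

18:00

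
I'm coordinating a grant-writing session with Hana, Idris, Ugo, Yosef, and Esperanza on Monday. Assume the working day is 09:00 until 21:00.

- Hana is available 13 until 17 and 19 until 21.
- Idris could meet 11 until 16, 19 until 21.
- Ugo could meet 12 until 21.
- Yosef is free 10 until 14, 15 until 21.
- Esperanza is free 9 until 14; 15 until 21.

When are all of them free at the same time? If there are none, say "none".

Hana ∩ Idris: 13:00-16:00, 19:00-21:00.
Hana ∩ Idris ∩ Ugo: 13:00-16:00, 19:00-21:00.
Hana ∩ Idris ∩ Ugo ∩ Yosef: 13:00-14:00, 15:00-16:00, 19:00-21:00.
Hana ∩ Idris ∩ Ugo ∩ Yosef ∩ Esperanza: 13:00-14:00, 15:00-16:00, 19:00-21:00.

13:00-14:00, 15:00-16:00, 19:00-21:00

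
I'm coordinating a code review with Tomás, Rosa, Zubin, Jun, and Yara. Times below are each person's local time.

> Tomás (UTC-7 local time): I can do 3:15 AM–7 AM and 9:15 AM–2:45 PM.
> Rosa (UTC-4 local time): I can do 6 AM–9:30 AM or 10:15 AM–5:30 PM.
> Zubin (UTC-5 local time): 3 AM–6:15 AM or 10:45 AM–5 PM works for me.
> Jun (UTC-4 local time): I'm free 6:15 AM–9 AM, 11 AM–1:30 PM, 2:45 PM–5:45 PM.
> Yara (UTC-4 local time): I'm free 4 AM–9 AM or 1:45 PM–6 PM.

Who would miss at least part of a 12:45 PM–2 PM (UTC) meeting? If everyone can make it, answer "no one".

Jun, Rosa, Yara, Zubin

Tomás in UTC: 10:15-14:00, 16:15-21:45 (add 7h to convert from UTC-7).
Rosa in UTC: 10:00-13:30, 14:15-21:30 (add 4h to convert from UTC-4).
Zubin in UTC: 08:00-11:15, 15:45-22:00 (add 5h to convert from UTC-5).
Jun in UTC: 10:15-13:00, 15:00-17:30, 18:45-21:45 (add 4h to convert from UTC-4).
Yara in UTC: 08:00-13:00, 17:45-22:00 (add 4h to convert from UTC-4).
Tomás: free for 12:45-14:00. Rosa: not fully free for 12:45-14:00. Zubin: not fully free for 12:45-14:00. Jun: not fully free for 12:45-14:00. Yara: not fully free for 12:45-14:00.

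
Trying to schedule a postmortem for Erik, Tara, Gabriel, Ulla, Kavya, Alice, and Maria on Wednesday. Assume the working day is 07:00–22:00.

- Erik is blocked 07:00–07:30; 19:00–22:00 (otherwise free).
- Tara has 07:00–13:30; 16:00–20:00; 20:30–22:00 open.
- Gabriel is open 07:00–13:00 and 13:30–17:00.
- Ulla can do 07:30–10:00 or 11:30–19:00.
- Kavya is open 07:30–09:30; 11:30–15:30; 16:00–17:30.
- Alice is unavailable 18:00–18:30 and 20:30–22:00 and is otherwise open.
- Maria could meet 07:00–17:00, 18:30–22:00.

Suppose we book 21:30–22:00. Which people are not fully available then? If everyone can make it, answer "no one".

Erik free: 07:30-19:00 (invert busy blocks within the working day).
Tara free: 07:00-13:30, 16:00-20:00, 20:30-22:00.
Gabriel free: 07:00-13:00, 13:30-17:00.
Ulla free: 07:30-10:00, 11:30-19:00.
Kavya free: 07:30-09:30, 11:30-15:30, 16:00-17:30.
Alice free: 07:00-18:00, 18:30-20:30 (invert busy blocks within the working day).
Maria free: 07:00-17:00, 18:30-22:00.
Erik: not fully free for 21:30-22:00. Tara: free for 21:30-22:00. Gabriel: not fully free for 21:30-22:00. Ulla: not fully free for 21:30-22:00. Kavya: not fully free for 21:30-22:00. Alice: not fully free for 21:30-22:00. Maria: free for 21:30-22:00.

Alice, Erik, Gabriel, Kavya, Ulla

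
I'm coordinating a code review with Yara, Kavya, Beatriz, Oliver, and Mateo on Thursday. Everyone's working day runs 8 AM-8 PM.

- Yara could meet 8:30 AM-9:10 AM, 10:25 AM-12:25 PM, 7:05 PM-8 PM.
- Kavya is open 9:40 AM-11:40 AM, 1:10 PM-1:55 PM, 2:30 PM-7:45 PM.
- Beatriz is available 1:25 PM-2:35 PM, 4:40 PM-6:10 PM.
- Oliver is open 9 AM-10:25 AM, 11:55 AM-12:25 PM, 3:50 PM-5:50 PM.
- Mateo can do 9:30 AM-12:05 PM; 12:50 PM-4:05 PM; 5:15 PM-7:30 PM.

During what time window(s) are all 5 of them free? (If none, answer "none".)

none

Yara ∩ Kavya: 10:25-11:40, 19:05-19:45.
Yara ∩ Kavya ∩ Beatriz: ∅.
Yara ∩ Kavya ∩ Beatriz ∩ Oliver: ∅.
Yara ∩ Kavya ∩ Beatriz ∩ Oliver ∩ Mateo: ∅.
There is no time when everyone is free.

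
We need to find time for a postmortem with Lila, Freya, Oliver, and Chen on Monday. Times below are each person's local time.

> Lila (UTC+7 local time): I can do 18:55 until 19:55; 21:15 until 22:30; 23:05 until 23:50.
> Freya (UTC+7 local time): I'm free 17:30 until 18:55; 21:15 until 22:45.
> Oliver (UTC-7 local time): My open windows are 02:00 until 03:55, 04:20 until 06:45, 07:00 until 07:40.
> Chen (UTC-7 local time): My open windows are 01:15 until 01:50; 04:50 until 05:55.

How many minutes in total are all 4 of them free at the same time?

0

Lila in UTC: 11:55-12:55, 14:15-15:30, 16:05-16:50 (subtract 7h to convert from UTC+7).
Freya in UTC: 10:30-11:55, 14:15-15:45 (subtract 7h to convert from UTC+7).
Oliver in UTC: 09:00-10:55, 11:20-13:45, 14:00-14:40 (add 7h to convert from UTC-7).
Chen in UTC: 08:15-08:50, 11:50-12:55 (add 7h to convert from UTC-7).
Lila ∩ Freya: 14:15-15:30.
Lila ∩ Freya ∩ Oliver: 14:15-14:40.
Lila ∩ Freya ∩ Oliver ∩ Chen: ∅.
There is no time when everyone is free.
There is no common window, so the total is 0 minutes.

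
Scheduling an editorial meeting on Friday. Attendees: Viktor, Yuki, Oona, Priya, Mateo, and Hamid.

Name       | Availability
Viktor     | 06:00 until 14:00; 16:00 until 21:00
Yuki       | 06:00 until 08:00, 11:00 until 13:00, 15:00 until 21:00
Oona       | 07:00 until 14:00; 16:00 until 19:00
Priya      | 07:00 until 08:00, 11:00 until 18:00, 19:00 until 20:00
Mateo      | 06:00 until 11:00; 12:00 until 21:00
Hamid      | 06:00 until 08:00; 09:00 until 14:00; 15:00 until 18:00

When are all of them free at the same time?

Viktor ∩ Yuki: 06:00-08:00, 11:00-13:00, 16:00-21:00.
Viktor ∩ Yuki ∩ Oona: 07:00-08:00, 11:00-13:00, 16:00-19:00.
Viktor ∩ Yuki ∩ Oona ∩ Priya: 07:00-08:00, 11:00-13:00, 16:00-18:00.
Viktor ∩ Yuki ∩ Oona ∩ Priya ∩ Mateo: 07:00-08:00, 12:00-13:00, 16:00-18:00.
Viktor ∩ Yuki ∩ Oona ∩ Priya ∩ Mateo ∩ Hamid: 07:00-08:00, 12:00-13:00, 16:00-18:00.

07:00-08:00, 12:00-13:00, 16:00-18:00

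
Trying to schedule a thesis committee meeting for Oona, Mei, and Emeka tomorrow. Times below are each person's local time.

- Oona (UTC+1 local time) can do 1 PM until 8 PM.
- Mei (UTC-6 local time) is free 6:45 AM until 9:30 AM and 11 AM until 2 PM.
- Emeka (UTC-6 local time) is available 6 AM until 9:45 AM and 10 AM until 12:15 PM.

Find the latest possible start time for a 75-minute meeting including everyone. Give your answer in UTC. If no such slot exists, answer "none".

17:00

Oona in UTC: 12:00-19:00 (subtract 1h to convert from UTC+1).
Mei in UTC: 12:45-15:30, 17:00-20:00 (add 6h to convert from UTC-6).
Emeka in UTC: 12:00-15:45, 16:00-18:15 (add 6h to convert from UTC-6).
Oona ∩ Mei: 12:45-15:30, 17:00-19:00.
Oona ∩ Mei ∩ Emeka: 12:45-15:30, 17:00-18:15.
The last common window of at least 75 minutes is 17:00-18:15; a 75-minute meeting can start as late as 17:00 and still end by 18:15.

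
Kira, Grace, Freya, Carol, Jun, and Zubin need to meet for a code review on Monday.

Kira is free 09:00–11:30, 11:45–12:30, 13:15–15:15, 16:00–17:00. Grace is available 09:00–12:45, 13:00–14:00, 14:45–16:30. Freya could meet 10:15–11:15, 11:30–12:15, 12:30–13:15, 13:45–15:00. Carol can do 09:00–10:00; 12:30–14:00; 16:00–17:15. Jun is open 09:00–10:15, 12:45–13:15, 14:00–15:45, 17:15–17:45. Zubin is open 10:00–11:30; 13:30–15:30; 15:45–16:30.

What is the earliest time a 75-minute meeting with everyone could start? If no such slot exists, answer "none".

none

Kira ∩ Grace: 09:00-11:30, 11:45-12:30, 13:15-14:00, 14:45-15:15, 16:00-16:30.
Kira ∩ Grace ∩ Freya: 10:15-11:15, 11:45-12:15, 13:45-14:00, 14:45-15:00.
Kira ∩ Grace ∩ Freya ∩ Carol: 13:45-14:00.
Kira ∩ Grace ∩ Freya ∩ Carol ∩ Jun: ∅.
Kira ∩ Grace ∩ Freya ∩ Carol ∩ Jun ∩ Zubin: ∅.
There is no time when everyone is free.
No common window is at least 75 minutes long.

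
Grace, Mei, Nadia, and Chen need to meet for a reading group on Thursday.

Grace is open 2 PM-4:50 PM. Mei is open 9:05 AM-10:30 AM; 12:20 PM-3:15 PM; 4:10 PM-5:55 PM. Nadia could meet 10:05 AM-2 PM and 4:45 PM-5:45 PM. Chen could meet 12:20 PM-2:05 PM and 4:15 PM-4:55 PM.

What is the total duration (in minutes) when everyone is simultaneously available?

Grace ∩ Mei: 14:00-15:15, 16:10-16:50.
Grace ∩ Mei ∩ Nadia: 16:45-16:50.
Grace ∩ Mei ∩ Nadia ∩ Chen: 16:45-16:50.
That's a single block of 5 minutes.

5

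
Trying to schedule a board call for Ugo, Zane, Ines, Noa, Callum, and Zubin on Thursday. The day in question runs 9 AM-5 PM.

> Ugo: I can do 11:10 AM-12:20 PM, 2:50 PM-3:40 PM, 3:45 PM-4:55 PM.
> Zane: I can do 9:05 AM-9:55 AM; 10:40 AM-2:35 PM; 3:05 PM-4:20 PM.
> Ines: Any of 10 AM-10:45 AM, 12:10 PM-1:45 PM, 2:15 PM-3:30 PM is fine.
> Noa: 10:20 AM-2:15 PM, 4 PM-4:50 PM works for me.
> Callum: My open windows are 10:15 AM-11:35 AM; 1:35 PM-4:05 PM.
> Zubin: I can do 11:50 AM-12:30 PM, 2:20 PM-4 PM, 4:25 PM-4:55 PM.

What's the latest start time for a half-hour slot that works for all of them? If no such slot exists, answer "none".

Ugo ∩ Zane: 11:10-12:20, 15:05-15:40, 15:45-16:20.
Ugo ∩ Zane ∩ Ines: 12:10-12:20, 15:05-15:30.
Ugo ∩ Zane ∩ Ines ∩ Noa: 12:10-12:20.
Ugo ∩ Zane ∩ Ines ∩ Noa ∩ Callum: ∅.
Ugo ∩ Zane ∩ Ines ∩ Noa ∩ Callum ∩ Zubin: ∅.
There is no time when everyone is free.
No common window is at least 30 minutes long.

none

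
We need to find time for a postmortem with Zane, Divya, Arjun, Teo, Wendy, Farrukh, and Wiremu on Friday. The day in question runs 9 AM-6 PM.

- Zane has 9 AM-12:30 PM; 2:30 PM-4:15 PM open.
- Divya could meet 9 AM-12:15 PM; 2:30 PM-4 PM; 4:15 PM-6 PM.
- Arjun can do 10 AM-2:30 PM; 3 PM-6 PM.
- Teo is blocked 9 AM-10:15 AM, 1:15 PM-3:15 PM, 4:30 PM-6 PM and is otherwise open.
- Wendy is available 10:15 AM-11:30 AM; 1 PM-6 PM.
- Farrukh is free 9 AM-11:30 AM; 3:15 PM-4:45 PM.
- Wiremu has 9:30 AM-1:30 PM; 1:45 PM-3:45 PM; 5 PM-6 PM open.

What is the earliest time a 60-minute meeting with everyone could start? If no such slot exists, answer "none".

10:15

Zane free: 09:00-12:30, 14:30-16:15.
Divya free: 09:00-12:15, 14:30-16:00, 16:15-18:00.
Arjun free: 10:00-14:30, 15:00-18:00.
Teo free: 10:15-13:15, 15:15-16:30 (invert busy blocks within the working day).
Wendy free: 10:15-11:30, 13:00-18:00.
Farrukh free: 09:00-11:30, 15:15-16:45.
Wiremu free: 09:30-13:30, 13:45-15:45, 17:00-18:00.
Zane ∩ Divya: 09:00-12:15, 14:30-16:00.
Zane ∩ Divya ∩ Arjun: 10:00-12:15, 15:00-16:00.
Zane ∩ Divya ∩ Arjun ∩ Teo: 10:15-12:15, 15:15-16:00.
Zane ∩ Divya ∩ Arjun ∩ Teo ∩ Wendy: 10:15-11:30, 15:15-16:00.
Zane ∩ Divya ∩ Arjun ∩ Teo ∩ Wendy ∩ Farrukh: 10:15-11:30, 15:15-16:00.
Zane ∩ Divya ∩ Arjun ∩ Teo ∩ Wendy ∩ Farrukh ∩ Wiremu: 10:15-11:30, 15:15-15:45.
So the common availability across everyone is 10:15-11:30, 15:15-15:45.
The first common window of at least 60 minutes is 10:15-11:30, so the earliest start is 10:15.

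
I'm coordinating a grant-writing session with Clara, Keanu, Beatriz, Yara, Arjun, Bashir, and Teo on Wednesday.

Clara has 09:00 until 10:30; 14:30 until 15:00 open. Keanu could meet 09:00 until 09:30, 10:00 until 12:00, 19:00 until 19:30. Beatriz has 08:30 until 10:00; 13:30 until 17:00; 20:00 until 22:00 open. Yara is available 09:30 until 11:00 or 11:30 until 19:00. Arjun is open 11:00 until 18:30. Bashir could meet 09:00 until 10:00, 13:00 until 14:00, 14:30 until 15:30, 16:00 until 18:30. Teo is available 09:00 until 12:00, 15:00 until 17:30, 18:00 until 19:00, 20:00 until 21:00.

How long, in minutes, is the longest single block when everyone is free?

0

Clara ∩ Keanu: 09:00-09:30, 10:00-10:30.
Clara ∩ Keanu ∩ Beatriz: 09:00-09:30.
Clara ∩ Keanu ∩ Beatriz ∩ Yara: ∅.
Clara ∩ Keanu ∩ Beatriz ∩ Yara ∩ Arjun: ∅.
Clara ∩ Keanu ∩ Beatriz ∩ Yara ∩ Arjun ∩ Bashir: ∅.
Clara ∩ Keanu ∩ Beatriz ∩ Yara ∩ Arjun ∩ Bashir ∩ Teo: ∅.
There is no time when everyone is free.
No common window exists, so the longest block is 0 minutes.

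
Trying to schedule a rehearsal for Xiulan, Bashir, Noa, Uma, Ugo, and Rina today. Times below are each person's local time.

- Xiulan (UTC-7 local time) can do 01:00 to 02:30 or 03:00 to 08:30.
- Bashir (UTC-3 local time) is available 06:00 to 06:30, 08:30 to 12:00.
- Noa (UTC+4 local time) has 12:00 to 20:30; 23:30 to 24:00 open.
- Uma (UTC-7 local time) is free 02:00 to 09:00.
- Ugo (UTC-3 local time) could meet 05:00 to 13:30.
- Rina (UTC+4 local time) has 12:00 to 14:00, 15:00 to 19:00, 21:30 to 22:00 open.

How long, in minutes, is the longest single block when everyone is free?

Xiulan in UTC: 08:00-09:30, 10:00-15:30 (add 7h to convert from UTC-7).
Bashir in UTC: 09:00-09:30, 11:30-15:00 (add 3h to convert from UTC-3).
Noa in UTC: 08:00-16:30, 19:30-20:00 (subtract 4h to convert from UTC+4).
Uma in UTC: 09:00-16:00 (add 7h to convert from UTC-7).
Ugo in UTC: 08:00-16:30 (add 3h to convert from UTC-3).
Rina in UTC: 08:00-10:00, 11:00-15:00, 17:30-18:00 (subtract 4h to convert from UTC+4).
Xiulan ∩ Bashir: 09:00-09:30, 11:30-15:00.
Xiulan ∩ Bashir ∩ Noa: 09:00-09:30, 11:30-15:00.
Xiulan ∩ Bashir ∩ Noa ∩ Uma: 09:00-09:30, 11:30-15:00.
Xiulan ∩ Bashir ∩ Noa ∩ Uma ∩ Ugo: 09:00-09:30, 11:30-15:00.
Xiulan ∩ Bashir ∩ Noa ∩ Uma ∩ Ugo ∩ Rina: 09:00-09:30, 11:30-15:00.
The longest is 11:30-15:00 at 210 minutes.

210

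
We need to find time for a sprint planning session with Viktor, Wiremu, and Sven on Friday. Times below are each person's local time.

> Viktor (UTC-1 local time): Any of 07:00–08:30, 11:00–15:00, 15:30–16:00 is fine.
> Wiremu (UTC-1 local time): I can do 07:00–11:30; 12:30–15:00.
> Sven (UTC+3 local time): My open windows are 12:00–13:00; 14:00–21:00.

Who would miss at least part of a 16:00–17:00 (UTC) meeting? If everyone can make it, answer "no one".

Viktor in UTC: 08:00-09:30, 12:00-16:00, 16:30-17:00 (add 1h to convert from UTC-1).
Wiremu in UTC: 08:00-12:30, 13:30-16:00 (add 1h to convert from UTC-1).
Sven in UTC: 09:00-10:00, 11:00-18:00 (subtract 3h to convert from UTC+3).
Viktor: not fully free for 16:00-17:00. Wiremu: not fully free for 16:00-17:00. Sven: free for 16:00-17:00.

Viktor, Wiremu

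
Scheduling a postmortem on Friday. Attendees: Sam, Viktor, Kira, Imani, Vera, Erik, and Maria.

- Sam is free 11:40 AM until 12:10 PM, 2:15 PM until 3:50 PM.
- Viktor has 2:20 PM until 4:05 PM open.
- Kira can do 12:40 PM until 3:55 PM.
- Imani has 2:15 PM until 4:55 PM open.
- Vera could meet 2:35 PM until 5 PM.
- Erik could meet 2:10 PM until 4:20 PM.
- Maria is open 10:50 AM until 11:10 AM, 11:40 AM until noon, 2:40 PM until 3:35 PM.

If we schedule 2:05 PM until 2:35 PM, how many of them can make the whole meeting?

Kira can make the full 14:05-14:35 slot — that's 1.

1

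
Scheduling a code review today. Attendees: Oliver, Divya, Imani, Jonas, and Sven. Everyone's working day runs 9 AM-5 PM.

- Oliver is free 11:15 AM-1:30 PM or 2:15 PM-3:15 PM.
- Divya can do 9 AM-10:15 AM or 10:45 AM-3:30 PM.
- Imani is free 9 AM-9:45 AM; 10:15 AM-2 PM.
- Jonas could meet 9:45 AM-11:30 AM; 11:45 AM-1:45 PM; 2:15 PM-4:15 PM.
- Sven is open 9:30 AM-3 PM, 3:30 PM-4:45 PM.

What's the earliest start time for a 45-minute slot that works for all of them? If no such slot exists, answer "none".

11:45

Oliver ∩ Divya: 11:15-13:30, 14:15-15:15.
Oliver ∩ Divya ∩ Imani: 11:15-13:30.
Oliver ∩ Divya ∩ Imani ∩ Jonas: 11:15-11:30, 11:45-13:30.
Oliver ∩ Divya ∩ Imani ∩ Jonas ∩ Sven: 11:15-11:30, 11:45-13:30.
The first common window of at least 45 minutes is 11:45-13:30, so the earliest start is 11:45.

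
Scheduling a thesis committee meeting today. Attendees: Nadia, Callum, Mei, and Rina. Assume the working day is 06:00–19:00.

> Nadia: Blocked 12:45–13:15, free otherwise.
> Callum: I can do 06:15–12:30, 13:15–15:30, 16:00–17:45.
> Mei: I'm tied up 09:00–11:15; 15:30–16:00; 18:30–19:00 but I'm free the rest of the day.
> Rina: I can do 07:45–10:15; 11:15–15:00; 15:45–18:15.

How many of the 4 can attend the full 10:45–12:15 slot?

2

Nadia free: 06:00-12:45, 13:15-19:00 (invert busy blocks within the working day).
Callum free: 06:15-12:30, 13:15-15:30, 16:00-17:45.
Mei free: 06:00-09:00, 11:15-15:30, 16:00-18:30 (invert busy blocks within the working day).
Rina free: 07:45-10:15, 11:15-15:00, 15:45-18:15.
Nadia and Callum can make the full 10:45-12:15 slot — that's 2.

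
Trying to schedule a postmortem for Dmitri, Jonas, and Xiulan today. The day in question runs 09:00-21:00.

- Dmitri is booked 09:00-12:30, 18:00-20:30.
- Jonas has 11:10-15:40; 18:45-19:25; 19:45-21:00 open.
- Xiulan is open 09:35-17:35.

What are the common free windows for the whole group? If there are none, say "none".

Dmitri free: 12:30-18:00, 20:30-21:00 (invert busy blocks within the working day).
Jonas free: 11:10-15:40, 18:45-19:25, 19:45-21:00.
Xiulan free: 09:35-17:35.
Dmitri ∩ Jonas: 12:30-15:40, 20:30-21:00.
Dmitri ∩ Jonas ∩ Xiulan: 12:30-15:40.
So the common availability across everyone is 12:30-15:40.

12:30-15:40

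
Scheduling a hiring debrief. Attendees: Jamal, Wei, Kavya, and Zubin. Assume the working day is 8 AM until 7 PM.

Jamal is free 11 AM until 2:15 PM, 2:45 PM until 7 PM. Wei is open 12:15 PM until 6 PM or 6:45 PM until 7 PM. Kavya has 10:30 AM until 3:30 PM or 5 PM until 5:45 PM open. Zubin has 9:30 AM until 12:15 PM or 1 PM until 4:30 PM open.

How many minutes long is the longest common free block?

75

Jamal ∩ Wei: 12:15-14:15, 14:45-18:00, 18:45-19:00.
Jamal ∩ Wei ∩ Kavya: 12:15-14:15, 14:45-15:30, 17:00-17:45.
Jamal ∩ Wei ∩ Kavya ∩ Zubin: 13:00-14:15, 14:45-15:30.
The longest is 13:00-14:15 at 75 minutes.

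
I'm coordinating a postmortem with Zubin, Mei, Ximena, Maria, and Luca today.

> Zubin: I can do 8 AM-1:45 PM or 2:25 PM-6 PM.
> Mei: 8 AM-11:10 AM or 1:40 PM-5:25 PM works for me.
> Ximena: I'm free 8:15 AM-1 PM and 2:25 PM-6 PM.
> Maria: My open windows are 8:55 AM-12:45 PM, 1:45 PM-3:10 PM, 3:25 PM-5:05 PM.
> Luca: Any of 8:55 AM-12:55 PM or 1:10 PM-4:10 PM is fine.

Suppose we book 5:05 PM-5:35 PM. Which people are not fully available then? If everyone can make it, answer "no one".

Luca, Maria, Mei

Zubin: free for 17:05-17:35. Mei: not fully free for 17:05-17:35. Ximena: free for 17:05-17:35. Maria: not fully free for 17:05-17:35. Luca: not fully free for 17:05-17:35.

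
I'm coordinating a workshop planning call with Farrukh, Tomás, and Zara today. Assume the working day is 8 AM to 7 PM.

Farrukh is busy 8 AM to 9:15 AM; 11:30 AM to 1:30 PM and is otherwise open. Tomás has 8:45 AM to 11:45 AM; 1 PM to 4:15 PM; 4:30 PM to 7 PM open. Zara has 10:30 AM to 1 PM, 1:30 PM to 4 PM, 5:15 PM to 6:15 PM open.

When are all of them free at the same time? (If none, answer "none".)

Farrukh free: 09:15-11:30, 13:30-19:00 (invert busy blocks within the working day).
Tomás free: 08:45-11:45, 13:00-16:15, 16:30-19:00.
Zara free: 10:30-13:00, 13:30-16:00, 17:15-18:15.
Farrukh ∩ Tomás: 09:15-11:30, 13:30-16:15, 16:30-19:00.
Farrukh ∩ Tomás ∩ Zara: 10:30-11:30, 13:30-16:00, 17:15-18:15.

10:30-11:30, 13:30-16:00, 17:15-18:15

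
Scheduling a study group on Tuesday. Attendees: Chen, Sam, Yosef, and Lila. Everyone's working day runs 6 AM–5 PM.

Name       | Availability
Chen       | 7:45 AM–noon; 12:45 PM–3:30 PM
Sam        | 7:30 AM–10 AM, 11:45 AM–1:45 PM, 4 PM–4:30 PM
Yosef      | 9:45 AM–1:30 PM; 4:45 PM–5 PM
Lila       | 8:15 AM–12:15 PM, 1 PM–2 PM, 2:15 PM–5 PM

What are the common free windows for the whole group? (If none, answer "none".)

Chen ∩ Sam: 07:45-10:00, 11:45-12:00, 12:45-13:45.
Chen ∩ Sam ∩ Yosef: 09:45-10:00, 11:45-12:00, 12:45-13:30.
Chen ∩ Sam ∩ Yosef ∩ Lila: 09:45-10:00, 11:45-12:00, 13:00-13:30.
Those are the intersection windows.

09:45-10:00, 11:45-12:00, 13:00-13:30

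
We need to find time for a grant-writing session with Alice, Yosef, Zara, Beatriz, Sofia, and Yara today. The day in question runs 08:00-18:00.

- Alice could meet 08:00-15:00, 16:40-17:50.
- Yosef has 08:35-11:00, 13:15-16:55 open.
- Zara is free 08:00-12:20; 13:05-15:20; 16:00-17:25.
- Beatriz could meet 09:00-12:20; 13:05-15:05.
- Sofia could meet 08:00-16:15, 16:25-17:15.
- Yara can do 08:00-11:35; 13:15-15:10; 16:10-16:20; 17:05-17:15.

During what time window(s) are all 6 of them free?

09:00-11:00, 13:15-15:00

Alice ∩ Yosef: 08:35-11:00, 13:15-15:00, 16:40-16:55.
Alice ∩ Yosef ∩ Zara: 08:35-11:00, 13:15-15:00, 16:40-16:55.
Alice ∩ Yosef ∩ Zara ∩ Beatriz: 09:00-11:00, 13:15-15:00.
Alice ∩ Yosef ∩ Zara ∩ Beatriz ∩ Sofia: 09:00-11:00, 13:15-15:00.
Alice ∩ Yosef ∩ Zara ∩ Beatriz ∩ Sofia ∩ Yara: 09:00-11:00, 13:15-15:00.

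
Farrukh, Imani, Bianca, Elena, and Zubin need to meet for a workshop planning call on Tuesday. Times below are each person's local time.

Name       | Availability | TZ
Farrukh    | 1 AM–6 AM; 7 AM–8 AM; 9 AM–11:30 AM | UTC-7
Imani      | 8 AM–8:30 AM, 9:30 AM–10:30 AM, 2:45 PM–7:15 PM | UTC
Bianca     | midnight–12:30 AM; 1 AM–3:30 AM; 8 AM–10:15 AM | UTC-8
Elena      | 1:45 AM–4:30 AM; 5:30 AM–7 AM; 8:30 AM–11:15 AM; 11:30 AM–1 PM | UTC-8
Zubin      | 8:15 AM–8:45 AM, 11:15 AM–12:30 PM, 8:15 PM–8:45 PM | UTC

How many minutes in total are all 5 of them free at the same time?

0

Farrukh in UTC: 08:00-13:00, 14:00-15:00, 16:00-18:30 (add 7h to convert from UTC-7).
Imani in UTC: 08:00-08:30, 09:30-10:30, 14:45-19:15.
Bianca in UTC: 08:00-08:30, 09:00-11:30, 16:00-18:15 (add 8h to convert from UTC-8).
Elena in UTC: 09:45-12:30, 13:30-15:00, 16:30-19:15, 19:30-21:00 (add 8h to convert from UTC-8).
Zubin in UTC: 08:15-08:45, 11:15-12:30, 20:15-20:45.
Farrukh ∩ Imani: 08:00-08:30, 09:30-10:30, 14:45-15:00, 16:00-18:30.
Farrukh ∩ Imani ∩ Bianca: 08:00-08:30, 09:30-10:30, 16:00-18:15.
Farrukh ∩ Imani ∩ Bianca ∩ Elena: 09:45-10:30, 16:30-18:15.
Farrukh ∩ Imani ∩ Bianca ∩ Elena ∩ Zubin: ∅.
There is no time when everyone is free.
There is no common window, so the total is 0 minutes.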